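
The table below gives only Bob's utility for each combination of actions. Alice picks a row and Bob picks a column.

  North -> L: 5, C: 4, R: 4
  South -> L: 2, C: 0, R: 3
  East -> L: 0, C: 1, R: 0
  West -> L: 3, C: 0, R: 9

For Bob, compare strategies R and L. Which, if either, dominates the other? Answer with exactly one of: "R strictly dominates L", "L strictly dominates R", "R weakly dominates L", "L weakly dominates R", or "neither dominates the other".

neither dominates the other

R's payoffs vs L's, by Alice's action — North: 4<5, South: 3>2, East: 0=0, West: 9>3.
R does better at South, West but worse at North; neither strategy dominates the other.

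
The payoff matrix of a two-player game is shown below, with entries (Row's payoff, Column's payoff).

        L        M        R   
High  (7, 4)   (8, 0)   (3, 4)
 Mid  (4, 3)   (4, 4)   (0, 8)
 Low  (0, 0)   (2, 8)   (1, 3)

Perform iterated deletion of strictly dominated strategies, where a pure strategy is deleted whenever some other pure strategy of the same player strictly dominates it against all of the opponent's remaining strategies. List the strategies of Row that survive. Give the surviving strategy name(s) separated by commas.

High

For Row, High strictly dominates Mid on the remaining columns (L: 7>4, M: 8>4, R: 3>0); eliminate Mid.
For Row, High strictly dominates Low on the remaining columns (L: 7>0, M: 8>2, R: 3>1); eliminate Low.
For Column, L strictly dominates M on the remaining rows (High: 4>0); eliminate M.
Among the remaining strategies, none is strictly dominated by another pure strategy of the same player, so the elimination stops.
Surviving strategies — Row: {High}; Column: {L, R}.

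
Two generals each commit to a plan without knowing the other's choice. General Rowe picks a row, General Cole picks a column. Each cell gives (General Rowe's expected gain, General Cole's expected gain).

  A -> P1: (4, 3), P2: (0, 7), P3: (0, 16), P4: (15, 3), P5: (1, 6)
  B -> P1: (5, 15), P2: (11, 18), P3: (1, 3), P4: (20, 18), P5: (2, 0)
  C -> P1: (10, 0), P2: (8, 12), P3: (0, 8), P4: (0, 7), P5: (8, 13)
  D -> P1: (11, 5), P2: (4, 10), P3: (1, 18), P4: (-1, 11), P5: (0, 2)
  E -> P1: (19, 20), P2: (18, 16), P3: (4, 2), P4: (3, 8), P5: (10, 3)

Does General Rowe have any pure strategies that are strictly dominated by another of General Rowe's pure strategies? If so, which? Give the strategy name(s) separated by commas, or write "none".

A: dominated, since B does at least as well everywhere (P1: 5>4, P2: 11>0, P3: 1>0, P4: 20>15, P5: 2>1).
B: no other strategy beats it everywhere (A at P1 (5>4); C at P2 (11>8); D at P2 (11>4); E at P4 (20>3)).
C: dominated, since E does at least as well everywhere (P1: 19>10, P2: 18>8, P3: 4>0, P4: 3>0, P5: 10>8).
E strictly dominates D — P1: 19>11, P2: 18>4, P3: 4>1, P4: 3>-1, P5: 10>0.
Nothing dominates E: A at P1 (19>4); B at P1 (19>5); C at P1 (19>10); D at P1 (19>11).

A, C, D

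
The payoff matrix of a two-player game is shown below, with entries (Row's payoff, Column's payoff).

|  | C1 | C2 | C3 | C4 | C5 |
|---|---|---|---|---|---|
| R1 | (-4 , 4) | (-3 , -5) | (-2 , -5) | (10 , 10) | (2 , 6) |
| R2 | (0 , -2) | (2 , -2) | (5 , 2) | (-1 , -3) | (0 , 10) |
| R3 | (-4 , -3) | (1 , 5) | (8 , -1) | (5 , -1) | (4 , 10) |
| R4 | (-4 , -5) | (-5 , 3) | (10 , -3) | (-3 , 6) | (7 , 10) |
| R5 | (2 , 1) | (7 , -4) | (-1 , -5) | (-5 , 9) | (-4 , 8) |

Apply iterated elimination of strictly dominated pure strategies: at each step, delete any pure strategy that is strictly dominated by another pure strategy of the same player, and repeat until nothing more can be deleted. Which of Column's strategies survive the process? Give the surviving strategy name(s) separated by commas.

Column C1 is eliminated: C5 beats it against every remaining row (R1: 6>4, R2: 10>-2, R3: 10>-3, R4: 10>-5, R5: 8>1).
Column's strategy C2 is strictly dominated by C5 (R1: 6>-5, R2: 10>-2, R3: 10>5, R4: 10>3, R5: 8>-4) and is removed.
Row R2 is eliminated: R3 beats it against every remaining column (C3: 8>5, C4: 5>-1, C5: 4>0).
Row's strategy R5 is strictly dominated by R3 (C3: 8>-1, C4: 5>-5, C5: 4>-4) and is removed.
Column's strategy C3 is strictly dominated by C5 (R1: 6>-5, R3: 10>-1, R4: 10>-3) and is removed.
Among the remaining strategies, none is strictly dominated by another pure strategy of the same player, so the elimination stops.
Surviving strategies — Row: {R1, R3, R4}; Column: {C4, C5}.

C4, C5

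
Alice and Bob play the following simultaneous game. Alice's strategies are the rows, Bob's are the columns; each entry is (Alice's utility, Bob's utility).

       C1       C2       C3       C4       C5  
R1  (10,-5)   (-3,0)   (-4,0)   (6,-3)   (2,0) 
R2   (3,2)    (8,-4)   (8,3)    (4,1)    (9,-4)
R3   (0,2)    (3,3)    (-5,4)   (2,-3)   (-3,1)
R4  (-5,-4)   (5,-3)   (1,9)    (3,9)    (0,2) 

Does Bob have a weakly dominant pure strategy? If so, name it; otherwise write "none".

C3

C3 vs C1: R1: 0>-5, R2: 3>2, R3: 4>2, R4: 9>-4.
C3 vs C2: R1: 0=0, R2: 3>-4, R3: 4>3, R4: 9>-3.
C3 vs C4: R1: 0>-3, R2: 3>1, R3: 4>-3, R4: 9=9.
C3 vs C5: R1: 0=0, R2: 3>-4, R3: 4>1, R4: 9>2.
C3 is at least as good as every other strategy against every opponent action, so it is weakly dominant.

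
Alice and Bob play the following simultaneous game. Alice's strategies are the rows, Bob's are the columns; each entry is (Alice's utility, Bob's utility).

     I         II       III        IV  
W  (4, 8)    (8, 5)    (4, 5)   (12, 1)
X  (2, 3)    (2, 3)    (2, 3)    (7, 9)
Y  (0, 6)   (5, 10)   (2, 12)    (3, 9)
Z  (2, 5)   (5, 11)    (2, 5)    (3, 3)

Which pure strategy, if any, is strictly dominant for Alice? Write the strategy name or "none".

W

W vs X: I: 4>2, II: 8>2, III: 4>2, IV: 12>7.
W vs Y: I: 4>0, II: 8>5, III: 4>2, IV: 12>3.
W vs Z: I: 4>2, II: 8>5, III: 4>2, IV: 12>3.
W strictly beats every other strategy against every opponent action, so it is strictly dominant.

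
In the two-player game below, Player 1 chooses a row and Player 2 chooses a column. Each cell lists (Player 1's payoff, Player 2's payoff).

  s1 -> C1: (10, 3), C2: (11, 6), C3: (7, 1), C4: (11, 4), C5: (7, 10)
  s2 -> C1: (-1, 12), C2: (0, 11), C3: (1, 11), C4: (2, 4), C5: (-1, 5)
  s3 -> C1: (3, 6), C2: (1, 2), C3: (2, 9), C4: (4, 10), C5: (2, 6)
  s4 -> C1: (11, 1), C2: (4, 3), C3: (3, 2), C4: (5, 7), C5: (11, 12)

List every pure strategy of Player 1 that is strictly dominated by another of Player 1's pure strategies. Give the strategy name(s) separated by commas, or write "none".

s2, s3

Nothing dominates s1: s2 at C1 (10>-1); s3 at C1 (10>3); s4 at C2 (11>4).
s2 is strictly dominated by s1 (C1: 10>-1, C2: 11>0, C3: 7>1, C4: 11>2, C5: 7>-1).
s3 is strictly dominated by s1 (C1: 10>3, C2: 11>1, C3: 7>2, C4: 11>4, C5: 7>2).
s4: no other strategy beats it everywhere (s1 at C1 (11>10); s2 at C1 (11>-1); s3 at C1 (11>3)).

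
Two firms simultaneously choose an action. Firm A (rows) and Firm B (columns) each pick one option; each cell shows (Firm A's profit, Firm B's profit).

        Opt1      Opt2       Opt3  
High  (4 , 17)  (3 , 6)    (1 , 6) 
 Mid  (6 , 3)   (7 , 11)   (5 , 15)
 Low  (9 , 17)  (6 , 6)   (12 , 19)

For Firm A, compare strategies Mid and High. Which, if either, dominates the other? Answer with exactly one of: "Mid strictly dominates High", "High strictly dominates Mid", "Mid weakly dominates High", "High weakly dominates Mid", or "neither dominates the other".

Mid strictly dominates High

Mid's payoffs vs High's, by Firm B's action — Opt1: 6>4, Opt2: 7>3, Opt3: 5>1.
Every comparison favours Mid, so Mid strictly dominates High.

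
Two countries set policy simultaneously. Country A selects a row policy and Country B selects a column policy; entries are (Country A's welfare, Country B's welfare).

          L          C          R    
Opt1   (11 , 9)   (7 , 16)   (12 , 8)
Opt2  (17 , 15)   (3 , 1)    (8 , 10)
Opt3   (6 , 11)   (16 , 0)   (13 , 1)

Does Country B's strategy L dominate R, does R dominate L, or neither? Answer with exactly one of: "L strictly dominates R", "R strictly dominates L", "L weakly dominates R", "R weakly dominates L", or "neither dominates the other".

L strictly dominates R

Compare L to R across each choice by Country A: Opt1: 9>8, Opt2: 15>10, Opt3: 11>1.
Every comparison favours L, so L strictly dominates R.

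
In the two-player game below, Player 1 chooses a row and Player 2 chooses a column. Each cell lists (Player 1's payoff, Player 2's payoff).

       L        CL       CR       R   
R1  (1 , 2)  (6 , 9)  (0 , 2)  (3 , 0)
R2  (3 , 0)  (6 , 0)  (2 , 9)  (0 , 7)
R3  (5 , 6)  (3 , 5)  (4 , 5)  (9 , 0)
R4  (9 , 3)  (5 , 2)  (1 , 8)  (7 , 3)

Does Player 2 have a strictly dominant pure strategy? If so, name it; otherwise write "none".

L fails to dominate CL at R1 (2<9).
CL fails to dominate L at R2 (0=0).
CR fails to dominate L at R1 (2=2).
R fails to dominate L at R1 (0<2).
No single strategy dominates all the others.

none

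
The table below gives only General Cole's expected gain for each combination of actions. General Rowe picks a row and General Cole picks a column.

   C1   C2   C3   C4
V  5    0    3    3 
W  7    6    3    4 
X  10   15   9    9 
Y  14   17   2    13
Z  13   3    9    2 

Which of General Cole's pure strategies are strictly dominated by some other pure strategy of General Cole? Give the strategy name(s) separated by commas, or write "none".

C3, C4

C1: no other strategy beats it everywhere (C2 at V (5>0); C3 at V (5>3); C4 at V (5>3)).
Nothing dominates C2: C1 at X (15>10); C3 at W (6>3); C4 at W (6>4).
C3: dominated, since C1 does at least as well everywhere (V: 5>3, W: 7>3, X: 10>9, Y: 14>2, Z: 13>9).
C4 is strictly dominated by C1 (V: 5>3, W: 7>4, X: 10>9, Y: 14>13, Z: 13>2).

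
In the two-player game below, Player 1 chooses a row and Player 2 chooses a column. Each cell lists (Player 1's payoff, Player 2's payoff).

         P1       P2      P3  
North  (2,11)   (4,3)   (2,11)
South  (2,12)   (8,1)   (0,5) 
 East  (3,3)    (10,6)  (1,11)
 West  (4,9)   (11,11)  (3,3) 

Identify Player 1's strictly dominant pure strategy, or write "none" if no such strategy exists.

West

West vs North: P1: 4>2, P2: 11>4, P3: 3>2.
West vs South: P1: 4>2, P2: 11>8, P3: 3>0.
West vs East: P1: 4>3, P2: 11>10, P3: 3>1.
West strictly beats every other strategy against every opponent action, so it is strictly dominant.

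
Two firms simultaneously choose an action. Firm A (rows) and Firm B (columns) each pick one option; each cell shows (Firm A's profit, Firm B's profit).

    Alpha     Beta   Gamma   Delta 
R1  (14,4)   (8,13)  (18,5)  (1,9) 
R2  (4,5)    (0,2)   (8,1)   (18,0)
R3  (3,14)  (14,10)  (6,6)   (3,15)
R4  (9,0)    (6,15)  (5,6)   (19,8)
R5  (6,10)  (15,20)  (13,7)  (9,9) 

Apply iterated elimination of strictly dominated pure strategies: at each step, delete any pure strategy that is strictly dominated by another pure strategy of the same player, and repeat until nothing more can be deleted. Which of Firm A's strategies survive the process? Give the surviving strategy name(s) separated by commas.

Firm A's strategy R3 is strictly dominated by R5 (Alpha: 6>3, Beta: 15>14, Gamma: 13>6, Delta: 9>3) and is removed.
Firm B's strategy Gamma is strictly dominated by Beta (R1: 13>5, R2: 2>1, R4: 15>6, R5: 20>7) and is removed.
Row R2 is eliminated: R4 beats it against every remaining column (Alpha: 9>4, Beta: 6>0, Delta: 19>18).
Column Alpha is eliminated: Beta beats it against every remaining row (R1: 13>4, R4: 15>0, R5: 20>10).
Firm A's strategy R1 is strictly dominated by R5 (Beta: 15>8, Delta: 9>1) and is removed.
Firm B's strategy Delta is strictly dominated by Beta (R4: 15>8, R5: 20>9) and is removed.
For Firm A, R5 strictly dominates R4 on the remaining columns (Beta: 15>6); eliminate R4.
Among the remaining strategies, none is strictly dominated by another pure strategy of the same player, so the elimination stops.
Surviving strategies — Firm A: {R5}; Firm B: {Beta}.

R5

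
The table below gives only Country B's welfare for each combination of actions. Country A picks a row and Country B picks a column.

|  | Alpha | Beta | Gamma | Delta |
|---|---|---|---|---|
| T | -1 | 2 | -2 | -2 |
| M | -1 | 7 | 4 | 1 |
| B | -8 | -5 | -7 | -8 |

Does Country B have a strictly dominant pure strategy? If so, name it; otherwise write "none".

Beta vs Alpha: T: 2>-1, M: 7>-1, B: -5>-8.
Beta vs Gamma: T: 2>-2, M: 7>4, B: -5>-7.
Beta vs Delta: T: 2>-2, M: 7>1, B: -5>-8.
Beta strictly beats every other strategy against every opponent action, so it is strictly dominant.

Beta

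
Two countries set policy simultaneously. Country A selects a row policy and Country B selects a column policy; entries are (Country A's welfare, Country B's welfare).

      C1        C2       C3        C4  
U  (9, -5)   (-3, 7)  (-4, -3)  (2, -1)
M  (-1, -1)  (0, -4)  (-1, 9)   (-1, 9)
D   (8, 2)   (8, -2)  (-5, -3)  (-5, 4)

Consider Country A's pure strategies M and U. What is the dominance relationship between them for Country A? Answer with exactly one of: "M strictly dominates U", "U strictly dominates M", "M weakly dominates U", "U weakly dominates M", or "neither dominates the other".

Compare M to U across every action of Country B: C1: -1<9, C2: 0>-3, C3: -1>-4, C4: -1<2.
M does better at C2, C3 but worse at C1, C4; neither strategy dominates the other.

neither dominates the other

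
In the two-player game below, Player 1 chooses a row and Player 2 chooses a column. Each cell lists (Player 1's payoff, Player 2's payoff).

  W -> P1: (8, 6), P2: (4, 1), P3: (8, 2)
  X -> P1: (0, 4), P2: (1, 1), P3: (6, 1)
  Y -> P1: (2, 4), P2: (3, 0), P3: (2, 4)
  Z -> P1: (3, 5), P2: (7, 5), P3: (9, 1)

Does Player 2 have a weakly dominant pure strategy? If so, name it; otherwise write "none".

P1 vs P2: W: 6>1, X: 4>1, Y: 4>0, Z: 5=5.
P1 vs P3: W: 6>2, X: 4>1, Y: 4=4, Z: 5>1.
P1 is at least as good as every other strategy against every opponent action, so it is weakly dominant.

P1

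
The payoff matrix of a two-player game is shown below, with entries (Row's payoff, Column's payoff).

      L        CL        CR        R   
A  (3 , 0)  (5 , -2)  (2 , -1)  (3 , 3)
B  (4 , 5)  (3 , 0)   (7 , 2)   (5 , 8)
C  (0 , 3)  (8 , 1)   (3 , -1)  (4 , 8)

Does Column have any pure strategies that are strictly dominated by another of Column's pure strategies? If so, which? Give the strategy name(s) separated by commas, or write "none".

L, CL, CR

L: dominated, since R does at least as well everywhere (A: 3>0, B: 8>5, C: 8>3).
CL is strictly dominated by L (A: 0>-2, B: 5>0, C: 3>1).
L strictly dominates CR — A: 0>-1, B: 5>2, C: 3>-1.
R is not dominated — it holds its own against L at A (3>0); CL at A (3>-2); CR at A (3>-1).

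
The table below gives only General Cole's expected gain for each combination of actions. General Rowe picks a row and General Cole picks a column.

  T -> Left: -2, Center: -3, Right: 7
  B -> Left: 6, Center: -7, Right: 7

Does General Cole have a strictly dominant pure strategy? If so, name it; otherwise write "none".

Right vs Left: T: 7>-2, B: 7>6.
Right vs Center: T: 7>-3, B: 7>-7.
Right strictly beats every other strategy against every opponent action, so it is strictly dominant.

Right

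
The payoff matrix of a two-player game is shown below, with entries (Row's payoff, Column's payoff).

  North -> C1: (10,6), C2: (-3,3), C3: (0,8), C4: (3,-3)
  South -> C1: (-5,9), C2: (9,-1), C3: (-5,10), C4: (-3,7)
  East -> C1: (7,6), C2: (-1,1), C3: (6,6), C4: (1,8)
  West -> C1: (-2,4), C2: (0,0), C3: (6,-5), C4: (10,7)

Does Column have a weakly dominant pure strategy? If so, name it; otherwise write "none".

C1 fails to dominate C3 at North (6<8).
C2 fails to dominate C1 at North (3<6).
C3 fails to dominate C1 at West (-5<4).
C4 fails to dominate C1 at North (-3<6).
No single strategy dominates all the others.

none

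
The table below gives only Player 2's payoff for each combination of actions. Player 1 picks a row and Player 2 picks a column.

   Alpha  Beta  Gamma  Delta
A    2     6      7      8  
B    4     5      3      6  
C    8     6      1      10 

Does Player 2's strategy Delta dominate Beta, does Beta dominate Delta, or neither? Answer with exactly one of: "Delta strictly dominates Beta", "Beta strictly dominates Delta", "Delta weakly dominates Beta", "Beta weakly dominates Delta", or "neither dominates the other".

Delta's payoffs vs Beta's, by Player 1's action — A: 8>6, B: 6>5, C: 10>6.
Every comparison favours Delta, so Delta strictly dominates Beta.

Delta strictly dominates Beta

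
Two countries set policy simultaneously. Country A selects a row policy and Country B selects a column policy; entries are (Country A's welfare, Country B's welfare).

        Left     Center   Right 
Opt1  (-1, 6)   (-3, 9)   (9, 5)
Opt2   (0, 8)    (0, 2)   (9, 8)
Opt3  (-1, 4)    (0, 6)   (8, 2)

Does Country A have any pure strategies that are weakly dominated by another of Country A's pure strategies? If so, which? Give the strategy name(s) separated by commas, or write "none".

Opt1, Opt3

Opt1 is weakly dominated by Opt2 (Left: 0>-1, Center: 0>-3, Right: 9=9).
Opt2: no other strategy beats it everywhere (Opt1 at Left (0>-1); Opt3 at Left (0>-1)).
Opt2 weakly dominates Opt3 — Left: 0>-1, Center: 0=0, Right: 9>8.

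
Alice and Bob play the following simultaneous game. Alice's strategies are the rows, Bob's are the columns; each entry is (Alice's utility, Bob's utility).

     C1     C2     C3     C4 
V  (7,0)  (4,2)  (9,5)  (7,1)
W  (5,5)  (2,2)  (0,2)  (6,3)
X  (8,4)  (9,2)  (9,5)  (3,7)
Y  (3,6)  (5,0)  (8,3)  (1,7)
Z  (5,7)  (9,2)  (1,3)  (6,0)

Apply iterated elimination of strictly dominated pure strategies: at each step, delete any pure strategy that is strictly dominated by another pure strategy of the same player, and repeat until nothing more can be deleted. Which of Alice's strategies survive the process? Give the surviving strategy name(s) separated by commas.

Row W is eliminated: V beats it against every remaining column (C1: 7>5, C2: 4>2, C3: 9>0, C4: 7>6).
For Alice, X strictly dominates Y on the remaining columns (C1: 8>3, C2: 9>5, C3: 9>8, C4: 3>1); eliminate Y.
Bob's strategy C2 is strictly dominated by C3 (V: 5>2, X: 5>2, Z: 3>2) and is removed.
Alice's strategy Z is strictly dominated by V (C1: 7>5, C3: 9>1, C4: 7>6) and is removed.
Bob's strategy C1 is strictly dominated by C3 (V: 5>0, X: 5>4) and is removed.
Among the remaining strategies, none is strictly dominated by another pure strategy of the same player, so the elimination stops.
Surviving strategies — Alice: {V, X}; Bob: {C3, C4}.

V, X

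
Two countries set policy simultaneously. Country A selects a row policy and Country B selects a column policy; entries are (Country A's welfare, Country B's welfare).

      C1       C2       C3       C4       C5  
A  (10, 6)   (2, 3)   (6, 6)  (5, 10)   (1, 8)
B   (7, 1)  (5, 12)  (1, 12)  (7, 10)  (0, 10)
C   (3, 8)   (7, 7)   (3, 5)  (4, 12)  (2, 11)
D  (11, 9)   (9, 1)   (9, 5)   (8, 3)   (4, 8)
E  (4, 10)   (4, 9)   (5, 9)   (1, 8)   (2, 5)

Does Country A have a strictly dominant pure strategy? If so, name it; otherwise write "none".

D vs A: C1: 11>10, C2: 9>2, C3: 9>6, C4: 8>5, C5: 4>1.
D vs B: C1: 11>7, C2: 9>5, C3: 9>1, C4: 8>7, C5: 4>0.
D vs C: C1: 11>3, C2: 9>7, C3: 9>3, C4: 8>4, C5: 4>2.
D vs E: C1: 11>4, C2: 9>4, C3: 9>5, C4: 8>1, C5: 4>2.
D strictly beats every other strategy against every opponent action, so it is strictly dominant.

D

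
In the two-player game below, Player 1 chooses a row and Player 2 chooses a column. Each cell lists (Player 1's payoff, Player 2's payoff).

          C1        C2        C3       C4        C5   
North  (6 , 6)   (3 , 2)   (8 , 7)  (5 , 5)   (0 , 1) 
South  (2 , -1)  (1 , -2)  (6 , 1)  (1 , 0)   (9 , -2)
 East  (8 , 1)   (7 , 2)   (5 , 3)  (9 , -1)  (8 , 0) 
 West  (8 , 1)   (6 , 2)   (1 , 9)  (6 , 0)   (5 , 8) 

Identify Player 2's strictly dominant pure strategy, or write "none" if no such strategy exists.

C3 vs C1: North: 7>6, South: 1>-1, East: 3>1, West: 9>1.
C3 vs C2: North: 7>2, South: 1>-2, East: 3>2, West: 9>2.
C3 vs C4: North: 7>5, South: 1>0, East: 3>-1, West: 9>0.
C3 vs C5: North: 7>1, South: 1>-2, East: 3>0, West: 9>8.
C3 strictly beats every other strategy against every opponent action, so it is strictly dominant.

C3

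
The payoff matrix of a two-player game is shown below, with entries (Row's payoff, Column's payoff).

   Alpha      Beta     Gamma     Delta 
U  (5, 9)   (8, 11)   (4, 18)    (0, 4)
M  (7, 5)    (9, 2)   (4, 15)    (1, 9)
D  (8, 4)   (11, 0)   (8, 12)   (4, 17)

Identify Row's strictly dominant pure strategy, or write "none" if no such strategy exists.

D vs U: Alpha: 8>5, Beta: 11>8, Gamma: 8>4, Delta: 4>0.
D vs M: Alpha: 8>7, Beta: 11>9, Gamma: 8>4, Delta: 4>1.
D strictly beats every other strategy against every opponent action, so it is strictly dominant.

D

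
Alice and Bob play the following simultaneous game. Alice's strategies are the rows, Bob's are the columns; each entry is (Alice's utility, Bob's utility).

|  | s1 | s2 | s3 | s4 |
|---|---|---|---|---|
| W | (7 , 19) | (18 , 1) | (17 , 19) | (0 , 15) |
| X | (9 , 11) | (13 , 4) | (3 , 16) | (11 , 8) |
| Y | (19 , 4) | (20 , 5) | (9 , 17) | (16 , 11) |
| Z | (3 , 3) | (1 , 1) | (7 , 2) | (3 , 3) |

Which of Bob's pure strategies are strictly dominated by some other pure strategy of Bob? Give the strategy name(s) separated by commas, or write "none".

Nothing dominates s1: s2 at W (19>1); s3 at W (19=19); s4 at W (19>15).
s2: dominated, since s3 does at least as well everywhere (W: 19>1, X: 16>4, Y: 17>5, Z: 2>1).
s3: no other strategy beats it everywhere (s1 at W (19=19); s2 at W (19>1); s4 at W (19>15)).
s4 is not dominated — it holds its own against s1 at Y (11>4); s2 at W (15>1); s3 at Z (3>2).

s2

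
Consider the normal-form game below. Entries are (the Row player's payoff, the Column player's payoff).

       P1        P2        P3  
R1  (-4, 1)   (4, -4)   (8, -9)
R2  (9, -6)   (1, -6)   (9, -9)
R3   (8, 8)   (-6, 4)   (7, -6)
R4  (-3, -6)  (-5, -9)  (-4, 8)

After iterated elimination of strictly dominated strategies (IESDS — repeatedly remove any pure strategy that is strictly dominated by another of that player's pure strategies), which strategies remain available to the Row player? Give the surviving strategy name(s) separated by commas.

The Row player's strategy R3 is strictly dominated by R2 (P1: 9>8, P2: 1>-6, P3: 9>7) and is removed.
The Row player's strategy R4 is strictly dominated by R2 (P1: 9>-3, P2: 1>-5, P3: 9>-4) and is removed.
For the Column player, P1 strictly dominates P3 on the remaining rows (R1: 1>-9, R2: -6>-9); eliminate P3.
Among the remaining strategies, none is strictly dominated by another pure strategy of the same player, so the elimination stops.
Surviving strategies — the Row player: {R1, R2}; the Column player: {P1, P2}.

R1, R2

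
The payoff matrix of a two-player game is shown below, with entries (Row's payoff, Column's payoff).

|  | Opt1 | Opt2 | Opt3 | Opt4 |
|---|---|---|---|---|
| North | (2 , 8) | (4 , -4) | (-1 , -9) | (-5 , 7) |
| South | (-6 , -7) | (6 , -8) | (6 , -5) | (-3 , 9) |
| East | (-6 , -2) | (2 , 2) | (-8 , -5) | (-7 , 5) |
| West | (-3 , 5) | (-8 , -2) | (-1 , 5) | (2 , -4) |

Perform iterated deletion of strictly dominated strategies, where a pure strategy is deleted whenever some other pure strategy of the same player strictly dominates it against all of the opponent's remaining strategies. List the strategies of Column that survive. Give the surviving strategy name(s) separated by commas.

Opt1, Opt3, Opt4

Row's strategy East is strictly dominated by North (Opt1: 2>-6, Opt2: 4>2, Opt3: -1>-8, Opt4: -5>-7) and is removed.
For Column, Opt1 strictly dominates Opt2 on the remaining rows (North: 8>-4, South: -7>-8, West: 5>-2); eliminate Opt2.
Among the remaining strategies, none is strictly dominated by another pure strategy of the same player, so the elimination stops.
Surviving strategies — Row: {North, South, West}; Column: {Opt1, Opt3, Opt4}.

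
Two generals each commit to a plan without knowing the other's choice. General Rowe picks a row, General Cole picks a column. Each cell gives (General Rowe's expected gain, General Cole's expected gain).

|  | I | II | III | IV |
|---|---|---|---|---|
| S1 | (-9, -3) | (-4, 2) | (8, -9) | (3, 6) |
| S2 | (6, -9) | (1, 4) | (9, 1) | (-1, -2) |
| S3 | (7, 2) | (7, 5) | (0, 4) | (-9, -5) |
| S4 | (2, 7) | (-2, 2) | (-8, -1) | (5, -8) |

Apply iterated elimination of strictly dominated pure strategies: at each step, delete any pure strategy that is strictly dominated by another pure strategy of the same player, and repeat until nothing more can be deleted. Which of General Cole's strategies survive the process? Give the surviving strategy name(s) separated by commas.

II

For General Cole, II strictly dominates III on the remaining rows (S1: 2>-9, S2: 4>1, S3: 5>4, S4: 2>-1); eliminate III.
Row S1 is eliminated: S4 beats it against every remaining column (I: 2>-9, II: -2>-4, IV: 5>3).
For General Cole, II strictly dominates IV on the remaining rows (S2: 4>-2, S3: 5>-5, S4: 2>-8); eliminate IV.
Row S2 is eliminated: S3 beats it against every remaining column (I: 7>6, II: 7>1).
General Rowe's strategy S4 is strictly dominated by S3 (I: 7>2, II: 7>-2) and is removed.
General Cole's strategy I is strictly dominated by II (S3: 5>2) and is removed.
Among the remaining strategies, none is strictly dominated by another pure strategy of the same player, so the elimination stops.
Surviving strategies — General Rowe: {S3}; General Cole: {II}.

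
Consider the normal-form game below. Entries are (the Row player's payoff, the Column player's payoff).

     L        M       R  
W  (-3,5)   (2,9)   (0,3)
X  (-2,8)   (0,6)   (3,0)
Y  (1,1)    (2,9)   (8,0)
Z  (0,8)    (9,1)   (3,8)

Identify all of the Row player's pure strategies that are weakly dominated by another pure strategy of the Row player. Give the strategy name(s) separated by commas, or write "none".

W, X

W: dominated, since Y does at least as well everywhere (L: 1>-3, M: 2=2, R: 8>0).
Y weakly dominates X — L: 1>-2, M: 2>0, R: 8>3.
Y is not dominated — it holds its own against W at L (1>-3); X at L (1>-2); Z at L (1>0).
Z: no other strategy beats it everywhere (W at L (0>-3); X at L (0>-2); Y at M (9>2)).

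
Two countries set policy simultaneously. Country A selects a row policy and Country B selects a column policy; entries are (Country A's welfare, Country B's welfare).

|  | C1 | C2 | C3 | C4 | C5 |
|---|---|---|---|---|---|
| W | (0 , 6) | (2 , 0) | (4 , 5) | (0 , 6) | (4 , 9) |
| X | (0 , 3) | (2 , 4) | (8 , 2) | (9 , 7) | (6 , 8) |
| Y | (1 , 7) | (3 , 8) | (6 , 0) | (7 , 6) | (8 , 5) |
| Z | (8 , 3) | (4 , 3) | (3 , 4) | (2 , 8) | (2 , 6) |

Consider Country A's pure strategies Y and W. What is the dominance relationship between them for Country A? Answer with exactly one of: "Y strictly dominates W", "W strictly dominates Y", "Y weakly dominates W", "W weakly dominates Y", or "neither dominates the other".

Compare Y to W across each opponent action: C1: 1>0, C2: 3>2, C3: 6>4, C4: 7>0, C5: 8>4.
Every comparison favours Y, so Y strictly dominates W.

Y strictly dominates W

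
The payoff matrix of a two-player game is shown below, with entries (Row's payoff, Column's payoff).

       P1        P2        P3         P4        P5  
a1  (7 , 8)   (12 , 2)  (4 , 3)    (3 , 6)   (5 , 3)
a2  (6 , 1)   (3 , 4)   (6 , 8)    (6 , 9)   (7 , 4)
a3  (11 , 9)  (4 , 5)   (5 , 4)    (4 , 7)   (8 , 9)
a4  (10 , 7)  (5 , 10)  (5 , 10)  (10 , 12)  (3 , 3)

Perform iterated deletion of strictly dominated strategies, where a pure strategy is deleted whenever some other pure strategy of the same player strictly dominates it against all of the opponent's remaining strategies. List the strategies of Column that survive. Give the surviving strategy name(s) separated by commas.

Column's strategy P2 is strictly dominated by P4 (a1: 6>2, a2: 9>4, a3: 7>5, a4: 12>10) and is removed.
Row's strategy a1 is strictly dominated by a3 (P1: 11>7, P3: 5>4, P4: 4>3, P5: 8>5) and is removed.
Column P3 is eliminated: P4 beats it against every remaining row (a2: 9>8, a3: 7>4, a4: 12>10).
Among the remaining strategies, none is strictly dominated by another pure strategy of the same player, so the elimination stops.
Surviving strategies — Row: {a2, a3, a4}; Column: {P1, P4, P5}.

P1, P4, P5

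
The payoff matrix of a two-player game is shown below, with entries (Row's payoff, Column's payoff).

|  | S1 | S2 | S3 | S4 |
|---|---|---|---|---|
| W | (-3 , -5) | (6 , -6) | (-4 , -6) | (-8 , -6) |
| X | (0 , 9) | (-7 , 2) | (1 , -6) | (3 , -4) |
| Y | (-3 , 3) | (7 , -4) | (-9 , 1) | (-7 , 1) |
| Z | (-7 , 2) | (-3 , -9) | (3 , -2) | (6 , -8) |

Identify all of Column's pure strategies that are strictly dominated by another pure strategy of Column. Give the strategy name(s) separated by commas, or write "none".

S1: no other strategy beats it everywhere (S2 at W (-5>-6); S3 at W (-5>-6); S4 at W (-5>-6)).
S1 strictly dominates S2 — W: -5>-6, X: 9>2, Y: 3>-4, Z: 2>-9.
S3: dominated, since S1 does at least as well everywhere (W: -5>-6, X: 9>-6, Y: 3>1, Z: 2>-2).
S4 is strictly dominated by S1 (W: -5>-6, X: 9>-4, Y: 3>1, Z: 2>-8).

S2, S3, S4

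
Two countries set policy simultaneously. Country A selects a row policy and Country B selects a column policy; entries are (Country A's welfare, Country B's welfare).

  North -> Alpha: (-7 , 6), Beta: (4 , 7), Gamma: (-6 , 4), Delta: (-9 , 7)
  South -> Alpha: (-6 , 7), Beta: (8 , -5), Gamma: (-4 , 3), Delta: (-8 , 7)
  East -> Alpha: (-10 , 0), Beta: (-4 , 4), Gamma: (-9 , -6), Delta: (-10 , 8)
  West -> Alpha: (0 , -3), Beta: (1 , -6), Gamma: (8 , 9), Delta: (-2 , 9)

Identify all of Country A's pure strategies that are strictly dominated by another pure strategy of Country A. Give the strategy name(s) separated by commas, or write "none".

North, East

North: dominated, since South does at least as well everywhere (Alpha: -6>-7, Beta: 8>4, Gamma: -4>-6, Delta: -8>-9).
South is not dominated — it holds its own against North at Alpha (-6>-7); East at Alpha (-6>-10); West at Beta (8>1).
East: dominated, since North does at least as well everywhere (Alpha: -7>-10, Beta: 4>-4, Gamma: -6>-9, Delta: -9>-10).
West is not dominated — it holds its own against North at Alpha (0>-7); South at Alpha (0>-6); East at Alpha (0>-10).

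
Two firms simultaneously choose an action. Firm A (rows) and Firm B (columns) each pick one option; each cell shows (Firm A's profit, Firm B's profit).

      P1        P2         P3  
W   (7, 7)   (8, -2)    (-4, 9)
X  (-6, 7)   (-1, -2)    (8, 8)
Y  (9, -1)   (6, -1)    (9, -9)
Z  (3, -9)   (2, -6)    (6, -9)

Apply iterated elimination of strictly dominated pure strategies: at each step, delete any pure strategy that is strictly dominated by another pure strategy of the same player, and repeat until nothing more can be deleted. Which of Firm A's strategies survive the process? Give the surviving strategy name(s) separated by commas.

W, Y

For Firm A, Y strictly dominates X on the remaining columns (P1: 9>-6, P2: 6>-1, P3: 9>8); eliminate X.
Row Z is eliminated: Y beats it against every remaining column (P1: 9>3, P2: 6>2, P3: 9>6).
Among the remaining strategies, none is strictly dominated by another pure strategy of the same player, so the elimination stops.
Surviving strategies — Firm A: {W, Y}; Firm B: {P1, P2, P3}.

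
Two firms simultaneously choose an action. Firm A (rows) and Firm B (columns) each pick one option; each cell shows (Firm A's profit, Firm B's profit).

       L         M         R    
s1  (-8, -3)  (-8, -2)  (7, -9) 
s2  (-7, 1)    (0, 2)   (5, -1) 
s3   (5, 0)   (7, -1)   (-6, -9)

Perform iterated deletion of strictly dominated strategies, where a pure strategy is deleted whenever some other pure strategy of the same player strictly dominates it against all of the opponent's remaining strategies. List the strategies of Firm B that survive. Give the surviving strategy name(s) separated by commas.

Firm B's strategy R is strictly dominated by L (s1: -3>-9, s2: 1>-1, s3: 0>-9) and is removed.
For Firm A, s2 strictly dominates s1 on the remaining columns (L: -7>-8, M: 0>-8); eliminate s1.
Firm A's strategy s2 is strictly dominated by s3 (L: 5>-7, M: 7>0) and is removed.
Firm B's strategy M is strictly dominated by L (s3: 0>-1) and is removed.
Among the remaining strategies, none is strictly dominated by another pure strategy of the same player, so the elimination stops.
Surviving strategies — Firm A: {s3}; Firm B: {L}.

L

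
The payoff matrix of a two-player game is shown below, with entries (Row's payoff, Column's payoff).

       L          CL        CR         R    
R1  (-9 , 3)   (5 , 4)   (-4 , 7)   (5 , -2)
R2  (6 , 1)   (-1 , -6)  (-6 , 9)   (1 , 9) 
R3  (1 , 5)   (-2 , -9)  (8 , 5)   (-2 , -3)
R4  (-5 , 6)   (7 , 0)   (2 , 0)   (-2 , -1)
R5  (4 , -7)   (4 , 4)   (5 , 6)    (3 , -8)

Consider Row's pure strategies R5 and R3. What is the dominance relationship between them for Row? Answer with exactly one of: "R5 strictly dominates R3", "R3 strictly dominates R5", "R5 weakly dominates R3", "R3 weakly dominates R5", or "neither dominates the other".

neither dominates the other

Compare R5 to R3 across each opponent action: L: 4>1, CL: 4>-2, CR: 5<8, R: 3>-2.
R5 does better at L, CL, R but worse at CR; neither strategy dominates the other.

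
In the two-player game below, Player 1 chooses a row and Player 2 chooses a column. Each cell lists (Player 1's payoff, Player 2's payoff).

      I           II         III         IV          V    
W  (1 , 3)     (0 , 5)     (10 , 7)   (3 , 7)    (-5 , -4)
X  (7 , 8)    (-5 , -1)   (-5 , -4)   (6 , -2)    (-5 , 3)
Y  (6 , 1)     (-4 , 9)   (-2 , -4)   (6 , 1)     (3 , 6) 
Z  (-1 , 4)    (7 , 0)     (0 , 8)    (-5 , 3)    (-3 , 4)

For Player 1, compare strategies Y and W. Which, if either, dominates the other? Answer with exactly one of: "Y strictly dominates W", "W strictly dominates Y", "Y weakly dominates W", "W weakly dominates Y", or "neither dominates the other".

neither dominates the other

Y's payoffs vs W's, by Player 2's action — I: 6>1, II: -4<0, III: -2<10, IV: 6>3, V: 3>-5.
Y does better at I, IV, V but worse at II, III; neither strategy dominates the other.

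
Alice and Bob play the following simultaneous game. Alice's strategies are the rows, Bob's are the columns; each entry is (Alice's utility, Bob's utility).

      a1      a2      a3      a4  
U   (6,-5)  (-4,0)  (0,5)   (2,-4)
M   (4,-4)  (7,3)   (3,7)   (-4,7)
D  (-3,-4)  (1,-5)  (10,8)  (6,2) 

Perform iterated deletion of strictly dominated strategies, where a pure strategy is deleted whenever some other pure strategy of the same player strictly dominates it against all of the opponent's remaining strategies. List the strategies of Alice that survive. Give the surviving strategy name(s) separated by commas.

Bob's strategy a1 is strictly dominated by a3 (U: 5>-5, M: 7>-4, D: 8>-4) and is removed.
Alice's strategy U is strictly dominated by D (a2: 1>-4, a3: 10>0, a4: 6>2) and is removed.
Column a2 is eliminated: a3 beats it against every remaining row (M: 7>3, D: 8>-5).
Alice's strategy M is strictly dominated by D (a3: 10>3, a4: 6>-4) and is removed.
Column a4 is eliminated: a3 beats it against every remaining row (D: 8>2).
Among the remaining strategies, none is strictly dominated by another pure strategy of the same player, so the elimination stops.
Surviving strategies — Alice: {D}; Bob: {a3}.

D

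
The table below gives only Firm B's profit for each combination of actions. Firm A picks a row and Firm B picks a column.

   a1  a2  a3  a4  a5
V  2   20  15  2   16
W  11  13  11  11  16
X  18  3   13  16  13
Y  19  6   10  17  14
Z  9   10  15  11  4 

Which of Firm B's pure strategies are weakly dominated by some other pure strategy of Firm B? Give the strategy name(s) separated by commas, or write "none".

none

Nothing dominates a1: a2 at X (18>3); a3 at X (18>13); a4 at X (18>16); a5 at X (18>13).
a2: no other strategy beats it everywhere (a1 at V (20>2); a3 at V (20>15); a4 at V (20>2); a5 at V (20>16)).
a3: no other strategy beats it everywhere (a1 at V (15>2); a2 at X (13>3); a4 at V (15>2); a5 at Z (15>4)).
Nothing dominates a4: a1 at Z (11>9); a2 at X (16>3); a3 at X (16>13); a5 at X (16>13).
a5 is not dominated — it holds its own against a1 at V (16>2); a2 at W (16>13); a3 at V (16>15); a4 at V (16>2).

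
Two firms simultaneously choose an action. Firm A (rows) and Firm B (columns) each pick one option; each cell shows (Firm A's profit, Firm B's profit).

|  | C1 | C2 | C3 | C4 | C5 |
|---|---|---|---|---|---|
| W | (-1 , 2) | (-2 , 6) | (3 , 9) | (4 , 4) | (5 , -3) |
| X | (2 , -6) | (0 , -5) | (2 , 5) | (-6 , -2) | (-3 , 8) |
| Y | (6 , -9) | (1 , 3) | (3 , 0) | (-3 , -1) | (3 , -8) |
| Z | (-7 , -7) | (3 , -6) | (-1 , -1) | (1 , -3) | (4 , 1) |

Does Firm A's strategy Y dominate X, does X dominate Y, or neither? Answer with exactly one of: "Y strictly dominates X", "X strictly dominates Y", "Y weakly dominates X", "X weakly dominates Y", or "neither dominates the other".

Y's payoffs vs X's, by Firm B's action — C1: 6>2, C2: 1>0, C3: 3>2, C4: -3>-6, C5: 3>-3.
Every comparison favours Y, so Y strictly dominates X.

Y strictly dominates X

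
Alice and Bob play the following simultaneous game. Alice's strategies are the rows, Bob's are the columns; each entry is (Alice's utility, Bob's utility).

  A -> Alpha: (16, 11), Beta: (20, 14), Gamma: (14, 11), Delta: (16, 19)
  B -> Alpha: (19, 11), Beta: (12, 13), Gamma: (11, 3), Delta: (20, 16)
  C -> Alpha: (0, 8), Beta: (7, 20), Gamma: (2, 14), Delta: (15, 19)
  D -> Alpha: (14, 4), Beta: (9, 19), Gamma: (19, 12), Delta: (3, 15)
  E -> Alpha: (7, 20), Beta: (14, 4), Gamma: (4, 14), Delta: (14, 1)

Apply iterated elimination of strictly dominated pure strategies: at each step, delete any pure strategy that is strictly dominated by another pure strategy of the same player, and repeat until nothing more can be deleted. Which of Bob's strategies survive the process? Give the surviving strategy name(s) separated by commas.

Delta

Row C is eliminated: A beats it against every remaining column (Alpha: 16>0, Beta: 20>7, Gamma: 14>2, Delta: 16>15).
For Alice, A strictly dominates E on the remaining columns (Alpha: 16>7, Beta: 20>14, Gamma: 14>4, Delta: 16>14); eliminate E.
Bob's strategy Alpha is strictly dominated by Beta (A: 14>11, B: 13>11, D: 19>4) and is removed.
For Bob, Beta strictly dominates Gamma on the remaining rows (A: 14>11, B: 13>3, D: 19>12); eliminate Gamma.
For Alice, A strictly dominates D on the remaining columns (Beta: 20>9, Delta: 16>3); eliminate D.
For Bob, Delta strictly dominates Beta on the remaining rows (A: 19>14, B: 16>13); eliminate Beta.
Row A is eliminated: B beats it against every remaining column (Delta: 20>16).
Among the remaining strategies, none is strictly dominated by another pure strategy of the same player, so the elimination stops.
Surviving strategies — Alice: {B}; Bob: {Delta}.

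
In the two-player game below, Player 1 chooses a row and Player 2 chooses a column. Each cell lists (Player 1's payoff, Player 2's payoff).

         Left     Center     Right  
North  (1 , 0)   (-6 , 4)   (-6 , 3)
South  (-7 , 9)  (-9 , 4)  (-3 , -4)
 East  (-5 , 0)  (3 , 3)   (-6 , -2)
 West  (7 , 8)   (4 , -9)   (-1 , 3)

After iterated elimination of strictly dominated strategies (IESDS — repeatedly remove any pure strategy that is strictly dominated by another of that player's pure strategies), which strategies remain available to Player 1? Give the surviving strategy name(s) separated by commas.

Player 1's strategy North is strictly dominated by West (Left: 7>1, Center: 4>-6, Right: -1>-6) and is removed.
For Player 1, West strictly dominates South on the remaining columns (Left: 7>-7, Center: 4>-9, Right: -1>-3); eliminate South.
Player 1's strategy East is strictly dominated by West (Left: 7>-5, Center: 4>3, Right: -1>-6) and is removed.
Column Center is eliminated: Left beats it against every remaining row (West: 8>-9).
Player 2's strategy Right is strictly dominated by Left (West: 8>3) and is removed.
Among the remaining strategies, none is strictly dominated by another pure strategy of the same player, so the elimination stops.
Surviving strategies — Player 1: {West}; Player 2: {Left}.

West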